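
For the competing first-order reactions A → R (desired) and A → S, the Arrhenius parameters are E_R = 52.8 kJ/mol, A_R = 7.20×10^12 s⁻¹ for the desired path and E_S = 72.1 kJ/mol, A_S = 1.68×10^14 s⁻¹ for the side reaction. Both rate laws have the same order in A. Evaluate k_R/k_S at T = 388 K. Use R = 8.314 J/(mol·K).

17.0

Since both paths have the same order in A, the concentration cancels and S_{R/S} = k_R/k_S = (A_R/A_S)·exp[(E_S−E_R)/(RT)].
(E_S−E_R)/(RT) = (72.1−52.8)×10³/(8.314×388) = 19300/3226 = 5.983.
k_R/k_S = (7.20×10^12/1.68×10^14)·exp(5.983) = 0.04286 × 396.6 = 17.0.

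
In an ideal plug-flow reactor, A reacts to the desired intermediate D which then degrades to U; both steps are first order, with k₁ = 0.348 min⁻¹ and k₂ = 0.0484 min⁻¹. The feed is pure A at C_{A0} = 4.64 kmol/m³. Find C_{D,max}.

At the optimum, C_{D,max}/C_{A0} = (k₁/k₂)^[k₂/(k₂−k₁)].
= (0.348/0.0484)^(0.0484/(0.0484−0.348)) = (7.190)^(-0.1615) = 0.7271.
C_{D,max} = 0.7271×4.64 = 3.37 kmol/m³.

3.37 kmol/m³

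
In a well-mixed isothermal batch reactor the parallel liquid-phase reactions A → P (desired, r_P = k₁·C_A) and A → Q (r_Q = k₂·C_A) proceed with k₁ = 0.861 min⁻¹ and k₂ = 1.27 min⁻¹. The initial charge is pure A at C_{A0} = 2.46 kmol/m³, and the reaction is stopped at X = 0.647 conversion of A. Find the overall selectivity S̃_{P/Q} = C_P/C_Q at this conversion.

0.678

C_A = C_{A0}(1−X) = 0.8684 kmol/m³.
Both paths are first order in A, so the instantaneous fraction to P is constant: dC_P/d(−C_A) = k₁/(k₁+k₂) = 0.4040.
C_P = 0.4040·(C_{A0}−C_A) = 0.4040×1.592 = 0.643 kmol/m³.
C_Q = (C_{A0}−C_A)−C_P = 0.9485 kmol/m³; S̃_{P/Q} = 0.6431/0.9485 = 0.678.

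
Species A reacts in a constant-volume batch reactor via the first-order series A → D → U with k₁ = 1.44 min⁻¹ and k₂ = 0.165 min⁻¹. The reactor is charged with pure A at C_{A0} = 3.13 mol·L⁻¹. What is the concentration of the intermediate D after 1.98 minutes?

The intermediate concentration in a first-order A→B→C sequence is C_D = k₁C_{A0}(e^(−k₁t) − e^(−k₂t))/(k₂−k₁).
e^(−k₁t) = e^(−1.44×1.98) = e^(−2.851) = 0.05777; e^(−k₂t) = e^(−0.3267) = 0.7213.
C_D = 1.44×3.13/(0.165−1.44) × (0.05777−0.7213) = (-3.535)×(-0.6635) = 2.346 mol·L⁻¹.

2.35 mol·L⁻¹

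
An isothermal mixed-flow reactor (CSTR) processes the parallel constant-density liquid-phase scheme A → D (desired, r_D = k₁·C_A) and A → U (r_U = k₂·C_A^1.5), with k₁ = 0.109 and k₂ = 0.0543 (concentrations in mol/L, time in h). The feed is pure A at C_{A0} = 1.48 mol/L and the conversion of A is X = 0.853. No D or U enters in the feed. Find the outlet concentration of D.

Exit C_A = C_{A0}(1−X) = 1.48×0.147 = 0.2176 mol/L.
Rates in a CSTR are evaluated at the outlet concentration: r_D = 0.109×0.2176 = 0.02371, r_U = 0.0543×0.2176^1.5 = 0.005510.
Fraction of consumed A going to D: r_D/(r_D+r_U) = 0.8115.
C_D = 0.8115·C_{A0}·X = 0.8115×1.48×0.853 = 1.02 mol/L.

1.02 mol/L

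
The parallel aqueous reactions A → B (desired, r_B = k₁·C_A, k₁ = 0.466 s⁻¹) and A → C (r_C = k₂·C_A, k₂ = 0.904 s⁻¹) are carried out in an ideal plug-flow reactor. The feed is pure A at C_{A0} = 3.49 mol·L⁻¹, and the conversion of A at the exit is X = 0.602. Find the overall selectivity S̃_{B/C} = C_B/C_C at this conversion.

0.515

C_A = C_{A0}(1−X) = 1.389 mol·L⁻¹.
Both paths are first order in A, so the instantaneous fraction to B is constant: dC_B/d(−C_A) = k₁/(k₁+k₂) = 0.3401.
C_B = 0.3401·(C_{A0}−C_A) = 0.3401×2.101 = 0.715 mol·L⁻¹.
C_C = (C_{A0}−C_A)−C_B = 1.386 mol·L⁻¹; S̃_{B/C} = 0.7146/1.386 = 0.515.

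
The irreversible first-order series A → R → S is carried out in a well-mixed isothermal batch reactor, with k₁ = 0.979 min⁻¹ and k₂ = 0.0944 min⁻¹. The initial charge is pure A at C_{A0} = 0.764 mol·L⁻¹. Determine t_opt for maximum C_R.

2.64 min

For first-order series the maximum of C_R occurs at t_opt = ln(k₂/k₁)/(k₂−k₁).
= ln(0.0944/0.979)/(0.0944−0.979) = ln(0.09642)/-0.8846 = -2.339/-0.8846 = 2.64 min.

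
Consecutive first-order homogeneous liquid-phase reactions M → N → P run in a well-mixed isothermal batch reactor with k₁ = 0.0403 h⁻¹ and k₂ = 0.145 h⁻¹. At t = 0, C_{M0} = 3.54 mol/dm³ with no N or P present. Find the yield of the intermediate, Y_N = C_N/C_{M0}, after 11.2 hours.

0.169

The intermediate concentration in a first-order A→B→C sequence is C_N = k₁C_{M0}(e^(−k₁t) − e^(−k₂t))/(k₂−k₁).
e^(−k₁t) = e^(−0.0403×11.2) = e^(−0.4514) = 0.6368; e^(−k₂t) = e^(−1.624) = 0.1971.
C_N = 0.0403×3.54/(0.145−0.0403) × (0.6368−0.1971) = 1.363×0.4397 = 0.5991 mol/dm³.
Y_N = C_N/C_{M0} = 0.5991/3.54 = 0.169.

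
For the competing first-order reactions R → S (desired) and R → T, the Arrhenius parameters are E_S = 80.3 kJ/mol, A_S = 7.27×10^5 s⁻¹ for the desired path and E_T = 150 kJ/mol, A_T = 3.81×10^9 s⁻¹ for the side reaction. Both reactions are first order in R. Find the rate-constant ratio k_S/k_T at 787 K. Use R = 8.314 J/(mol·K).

8.07

Since both paths have the same order in R, the concentration cancels and S_{S/T} = k_S/k_T = (A_S/A_T)·exp[(E_T−E_S)/(RT)].
(E_T−E_S)/(RT) = (150−80.3)×10³/(8.314×787) = 69700/6543 = 10.65.
k_S/k_T = (7.27×10^5/3.81×10^9)·exp(10.65) = 1.908×10^-4 × 42295 = 8.07.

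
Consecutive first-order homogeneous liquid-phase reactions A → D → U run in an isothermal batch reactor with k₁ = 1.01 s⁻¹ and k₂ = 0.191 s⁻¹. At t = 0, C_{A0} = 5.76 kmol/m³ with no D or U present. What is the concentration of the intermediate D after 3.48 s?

3.44 kmol/m³

For first-order series with pure A initially, C_D(t) = k₁C_{A0}/(k₂−k₁)·(e^(−k₁t) − e^(−k₂t)).
e^(−k₁t) = e^(−1.01×3.48) = e^(−3.515) = 0.02975; e^(−k₂t) = e^(−0.6647) = 0.5144.
C_D = 1.01×5.76/(0.191−1.01) × (0.02975−0.5144) = (-7.103)×(-0.4847) = 3.443 kmol/m³.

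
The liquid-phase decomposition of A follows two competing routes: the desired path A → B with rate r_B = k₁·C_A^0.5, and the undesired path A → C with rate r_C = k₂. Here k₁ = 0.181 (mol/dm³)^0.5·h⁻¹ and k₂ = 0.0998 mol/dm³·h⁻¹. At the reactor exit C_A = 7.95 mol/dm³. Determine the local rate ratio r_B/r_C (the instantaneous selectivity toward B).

S_{B/C} = r_B/r_C = (k₁·C_A^0.5)/(k₂) = (k₁/k₂)·C_A^0.5.
= (0.181×7.950^0.5) / (0.0998) = 0.5103/0.09980 = 5.11.

5.11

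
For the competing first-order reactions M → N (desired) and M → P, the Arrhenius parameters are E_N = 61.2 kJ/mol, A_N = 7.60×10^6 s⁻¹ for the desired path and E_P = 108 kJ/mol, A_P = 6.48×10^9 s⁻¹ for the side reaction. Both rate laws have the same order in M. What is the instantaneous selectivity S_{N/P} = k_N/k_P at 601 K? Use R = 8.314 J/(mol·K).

Since both paths have the same order in M, the concentration cancels and S_{N/P} = k_N/k_P = (A_N/A_P)·exp[(E_P−E_N)/(RT)].
(E_P−E_N)/(RT) = (108−61.2)×10³/(8.314×601) = 46800/4997 = 9.366.
k_N/k_P = (7.60×10^6/6.48×10^9)·exp(9.366) = 0.001173 × 11686 = 13.7.
Since E_N < E_P, lowering the temperature improves selectivity toward N.

13.7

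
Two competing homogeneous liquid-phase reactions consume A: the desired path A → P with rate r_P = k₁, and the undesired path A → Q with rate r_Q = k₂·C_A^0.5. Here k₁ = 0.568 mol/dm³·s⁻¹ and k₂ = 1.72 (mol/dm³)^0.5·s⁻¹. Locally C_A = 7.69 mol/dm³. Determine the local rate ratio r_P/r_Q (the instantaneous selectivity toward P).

S_{P/Q} = r_P/r_Q = (k₁)/(k₂·C_A^0.5) = (k₁/k₂)·C_A^-0.5.
= (0.568) / (1.72×7.690^0.5) = 0.5680/4.770 = 0.119.

0.119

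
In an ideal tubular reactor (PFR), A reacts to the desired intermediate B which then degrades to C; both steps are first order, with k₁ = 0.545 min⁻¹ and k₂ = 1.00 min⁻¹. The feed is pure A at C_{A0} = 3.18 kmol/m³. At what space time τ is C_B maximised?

For first-order series the maximum of C_B occurs at τ_opt = ln(k₂/k₁)/(k₂−k₁).
= ln(1.00/0.545)/(1.00−0.545) = ln(1.835)/0.4550 = 0.6070/0.4550 = 1.33 min.

1.33 min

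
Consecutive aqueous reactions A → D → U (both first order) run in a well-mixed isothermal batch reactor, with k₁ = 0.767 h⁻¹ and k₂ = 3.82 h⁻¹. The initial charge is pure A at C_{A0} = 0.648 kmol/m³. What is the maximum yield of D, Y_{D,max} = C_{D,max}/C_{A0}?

0.134

Evaluating C_D at t_opt = ln(k₂/k₁)/(k₂−k₁) gives C_{D,max}/C_{A0} = (k₁/k₂)^[k₂/(k₂−k₁)].
= (0.767/3.82)^(3.82/(3.82−0.767)) = (0.2008)^(1.251) = 0.1341.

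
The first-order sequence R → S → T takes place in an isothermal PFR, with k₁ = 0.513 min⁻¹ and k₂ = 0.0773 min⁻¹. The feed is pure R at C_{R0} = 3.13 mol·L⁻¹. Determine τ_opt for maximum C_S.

The intermediate peaks when r₁ = r₂, i.e. k₁e^(−k₁τ) = k₂e^(−k₂τ), giving τ_opt = ln(k₂/k₁)/(k₂−k₁).
= ln(0.0773/0.513)/(0.0773−0.513) = ln(0.1507)/-0.4357 = -1.893/-0.4357 = 4.34 min.

4.34 min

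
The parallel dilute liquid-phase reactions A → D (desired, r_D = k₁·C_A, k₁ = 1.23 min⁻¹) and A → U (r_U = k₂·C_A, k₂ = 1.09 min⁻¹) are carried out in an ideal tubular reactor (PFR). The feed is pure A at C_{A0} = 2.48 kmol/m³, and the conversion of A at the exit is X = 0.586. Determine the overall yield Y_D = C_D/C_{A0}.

C_A = C_{A0}(1−X) = 1.027 kmol/m³.
Both paths are first order in A, so the instantaneous fraction to D is constant: dC_D/d(−C_A) = k₁/(k₁+k₂) = 0.5302.
C_D = 0.5302·(C_{A0}−C_A) = 0.5302×1.453 = 0.770 kmol/m³.
Y_D = C_D/C_{A0} = 0.7705/2.48 = 0.311.

0.311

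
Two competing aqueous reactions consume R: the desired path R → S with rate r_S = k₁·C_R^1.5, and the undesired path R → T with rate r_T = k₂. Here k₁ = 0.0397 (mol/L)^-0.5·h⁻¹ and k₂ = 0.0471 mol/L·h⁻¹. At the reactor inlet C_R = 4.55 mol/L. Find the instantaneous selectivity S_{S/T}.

8.18

S_{S/T} = r_S/r_T = (k₁·C_R^1.5)/(k₂) = (k₁/k₂)·C_R^1.5.
= (0.0397×4.550^1.5) / (0.0471) = 0.3853/0.04710 = 8.18.
Since the desired path is higher order in R, keeping C_R high (PFR or concentrated feed) favours S.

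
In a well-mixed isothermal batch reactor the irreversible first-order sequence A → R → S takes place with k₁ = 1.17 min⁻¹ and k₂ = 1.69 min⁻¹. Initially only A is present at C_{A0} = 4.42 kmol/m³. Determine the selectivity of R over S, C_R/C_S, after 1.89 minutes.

0.210

Solving the coupled first-order balances gives C_R(t) = [k₁/(k₂−k₁)]·C_{A0}·(e^(−k₁t) − e^(−k₂t)).
e^(−k₁t) = e^(−1.17×1.89) = e^(−2.211) = 0.1096; e^(−k₂t) = e^(−3.194) = 0.04100.
C_R = 1.17×4.42/(1.69−1.17) × (0.1096−0.04100) = 9.945×0.06855 = 0.6818 kmol/m³.
C_A = C_{A0}e^(−k₁t) = 0.4842 kmol/m³, so C_S = C_{A0}−C_A−C_R = 3.254 kmol/m³; C_R/C_S = 0.210.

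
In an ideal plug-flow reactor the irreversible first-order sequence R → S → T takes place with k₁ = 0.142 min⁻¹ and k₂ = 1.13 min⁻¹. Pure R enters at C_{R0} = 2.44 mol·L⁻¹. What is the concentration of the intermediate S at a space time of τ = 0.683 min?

The intermediate concentration in a first-order A→B→C sequence is C_S = k₁C_{R0}(e^(−k₁τ) − e^(−k₂τ))/(k₂−k₁).
e^(−k₁τ) = e^(−0.142×0.683) = e^(−0.09699) = 0.9076; e^(−k₂τ) = e^(−0.7718) = 0.4622.
C_S = 0.142×2.44/(1.13−0.142) × (0.9076−0.4622) = 0.3507×0.4454 = 0.1562 mol·L⁻¹.

0.156 mol·L⁻¹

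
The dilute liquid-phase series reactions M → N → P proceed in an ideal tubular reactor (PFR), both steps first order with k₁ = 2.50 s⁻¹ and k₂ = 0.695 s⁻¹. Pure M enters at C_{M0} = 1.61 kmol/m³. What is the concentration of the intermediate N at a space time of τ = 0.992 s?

0.932 kmol/m³

The intermediate concentration in a first-order A→B→C sequence is C_N = k₁C_{M0}(e^(−k₁τ) − e^(−k₂τ))/(k₂−k₁).
e^(−k₁τ) = e^(−2.50×0.992) = e^(−2.480) = 0.08374; e^(−k₂τ) = e^(−0.6894) = 0.5019.
C_N = 2.50×1.61/(0.695−2.50) × (0.08374−0.5019) = (-2.230)×(-0.4181) = 0.9324 kmol/m³.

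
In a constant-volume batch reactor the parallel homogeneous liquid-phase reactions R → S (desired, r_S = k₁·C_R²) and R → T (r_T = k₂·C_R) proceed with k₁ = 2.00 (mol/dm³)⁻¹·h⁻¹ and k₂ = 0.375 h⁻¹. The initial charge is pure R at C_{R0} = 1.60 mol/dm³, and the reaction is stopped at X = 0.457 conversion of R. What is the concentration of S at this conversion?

C_R = C_{R0}(1−X) = 0.8688 mol/dm³.
Along a PFR/batch, dC_T/dC_R = −r_T/(r_S+r_T) = −k₂/(k₂+k₁·C_R).
Integrating from C_{R0} to C_R: C_T = (0.375/2.00)·ln[(0.375+2.00·1.60)/(0.375+2.00·0.869)] = 0.1875·ln(3.575/2.113) = 0.09863 mol/dm³.
Then C_S = (C_{R0}−C_R) − C_T = 0.7312 − 0.09863 = 0.6326 mol/dm³.

0.633 mol/dm³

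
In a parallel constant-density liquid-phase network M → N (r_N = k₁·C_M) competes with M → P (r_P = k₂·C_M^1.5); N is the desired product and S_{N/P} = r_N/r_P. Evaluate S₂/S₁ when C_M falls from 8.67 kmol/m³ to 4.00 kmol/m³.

S_{N/P} = (k₁/k₂)·C_M^-0.5, so S₂/S₁ = (C_{M,2}/C_{M,1})^-0.5.
= (4.00/8.67)^(-0.5) = (0.4614)^(-0.5) = 1.47.

1.47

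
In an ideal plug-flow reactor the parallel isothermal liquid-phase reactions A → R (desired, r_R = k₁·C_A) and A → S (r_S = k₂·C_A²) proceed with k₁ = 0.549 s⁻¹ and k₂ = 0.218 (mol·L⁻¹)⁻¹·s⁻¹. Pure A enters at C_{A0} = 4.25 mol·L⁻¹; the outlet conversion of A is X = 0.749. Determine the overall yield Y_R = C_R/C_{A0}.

0.377

C_A = C_{A0}(1−X) = 1.067 mol·L⁻¹.
Along a PFR/batch, dC_R/dC_A = −r_R/(r_R+r_S) = −k₁/(k₁+k₂·C_A).
Integrating from C_{A0} to C_A: C_R = (0.549/0.218)·ln[(0.549+0.218·4.25)/(0.549+0.218·1.07)] = 2.518·ln(1.476/0.7816) = 1.600 mol·L⁻¹.
Y_R = C_R/C_{A0} = 1.600/4.25 = 0.377.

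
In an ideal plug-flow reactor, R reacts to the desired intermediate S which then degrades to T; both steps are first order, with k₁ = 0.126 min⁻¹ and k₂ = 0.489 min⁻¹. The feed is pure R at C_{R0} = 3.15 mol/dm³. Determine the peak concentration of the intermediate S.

At the optimum, C_{S,max}/C_{R0} = (k₁/k₂)^[k₂/(k₂−k₁)].
= (0.126/0.489)^(0.489/(0.489−0.126)) = (0.2577)^(1.347) = 0.1609.
C_{S,max} = 0.1609×3.15 = 0.507 mol/dm³.

0.507 mol/dm³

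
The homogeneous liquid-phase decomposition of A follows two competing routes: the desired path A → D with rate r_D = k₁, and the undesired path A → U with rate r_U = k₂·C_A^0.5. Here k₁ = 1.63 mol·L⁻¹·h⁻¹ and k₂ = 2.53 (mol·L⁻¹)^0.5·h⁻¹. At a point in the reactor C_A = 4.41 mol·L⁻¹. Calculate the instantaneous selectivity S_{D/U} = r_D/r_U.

0.307

S_{D/U} = r_D/r_U = (k₁)/(k₂·C_A^0.5) = (k₁/k₂)·C_A^-0.5.
= (1.63) / (2.53×4.410^0.5) = 1.630/5.313 = 0.307.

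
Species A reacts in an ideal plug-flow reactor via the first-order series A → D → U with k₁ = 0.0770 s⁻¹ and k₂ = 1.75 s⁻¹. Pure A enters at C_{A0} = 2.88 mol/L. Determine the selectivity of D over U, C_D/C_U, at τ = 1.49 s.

0.532

Solving the coupled first-order balances gives C_D(τ) = [k₁/(k₂−k₁)]·C_{A0}·(e^(−k₁τ) − e^(−k₂τ)).
e^(−k₁τ) = e^(−0.0770×1.49) = e^(−0.1147) = 0.8916; e^(−k₂τ) = e^(−2.607) = 0.07372.
C_D = 0.0770×2.88/(1.75−0.0770) × (0.8916−0.07372) = 0.1326×0.8179 = 0.1084 mol/L.
C_A = C_{A0}e^(−k₁τ) = 2.568 mol/L, so C_U = C_{A0}−C_A−C_D = 0.2038 mol/L; C_D/C_U = 0.532.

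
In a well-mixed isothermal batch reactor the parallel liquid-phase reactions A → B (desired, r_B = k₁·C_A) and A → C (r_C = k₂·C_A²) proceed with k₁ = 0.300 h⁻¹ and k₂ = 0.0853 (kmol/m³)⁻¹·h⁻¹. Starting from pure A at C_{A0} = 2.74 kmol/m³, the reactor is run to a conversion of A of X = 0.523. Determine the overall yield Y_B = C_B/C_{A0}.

0.334

C_A = C_{A0}(1−X) = 1.307 kmol/m³.
Along a PFR/batch, dC_B/dC_A = −r_B/(r_B+r_C) = −k₁/(k₁+k₂·C_A).
Integrating from C_{A0} to C_A: C_B = (0.300/0.0853)·ln[(0.300+0.0853·2.74)/(0.300+0.0853·1.31)] = 3.517·ln(0.5337/0.4115) = 0.9148 kmol/m³.
Y_B = C_B/C_{A0} = 0.9148/2.74 = 0.334.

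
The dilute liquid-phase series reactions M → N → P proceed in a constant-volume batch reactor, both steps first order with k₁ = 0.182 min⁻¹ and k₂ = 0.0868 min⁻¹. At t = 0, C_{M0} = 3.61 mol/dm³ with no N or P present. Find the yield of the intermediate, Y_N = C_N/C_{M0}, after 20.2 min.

0.283

For first-order series with pure M initially, C_N(t) = k₁C_{M0}/(k₂−k₁)·(e^(−k₁t) − e^(−k₂t)).
e^(−k₁t) = e^(−0.182×20.2) = e^(−3.676) = 0.02531; e^(−k₂t) = e^(−1.753) = 0.1732.
C_N = 0.182×3.61/(0.0868−0.182) × (0.02531−0.1732) = (-6.901)×(-0.1479) = 1.021 mol/dm³.
Y_N = C_N/C_{M0} = 1.021/3.61 = 0.283.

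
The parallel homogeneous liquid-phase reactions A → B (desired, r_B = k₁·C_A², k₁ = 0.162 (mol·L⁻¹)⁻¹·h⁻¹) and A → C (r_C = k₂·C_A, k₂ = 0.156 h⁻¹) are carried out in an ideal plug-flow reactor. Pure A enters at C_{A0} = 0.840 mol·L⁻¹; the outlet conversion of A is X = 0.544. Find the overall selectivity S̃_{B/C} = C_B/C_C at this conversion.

C_A = C_{A0}(1−X) = 0.3830 mol·L⁻¹.
Along a PFR/batch, dC_C/dC_A = −r_C/(r_B+r_C) = −k₂/(k₂+k₁·C_A).
Integrating from C_{A0} to C_A: C_C = (0.156/0.162)·ln[(0.156+0.162·0.840)/(0.156+0.162·0.383)] = 0.9630·ln(0.2921/0.2181) = 0.2815 mol·L⁻¹.
Then C_B = (C_{A0}−C_A) − C_C = 0.4570 − 0.2815 = 0.1755 mol·L⁻¹.
S̃_{B/C} = C_B/C_C = 0.1755/0.2815 = 0.623.

0.623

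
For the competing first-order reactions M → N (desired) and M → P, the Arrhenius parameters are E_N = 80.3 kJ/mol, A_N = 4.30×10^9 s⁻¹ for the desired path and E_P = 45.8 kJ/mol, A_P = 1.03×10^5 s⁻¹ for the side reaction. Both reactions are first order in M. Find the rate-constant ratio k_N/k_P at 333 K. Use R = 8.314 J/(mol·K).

0.162

Since both paths have the same order in M, the concentration cancels and S_{N/P} = k_N/k_P = (A_N/A_P)·exp[(E_P−E_N)/(RT)].
(E_P−E_N)/(RT) = (45.8−80.3)×10³/(8.314×333) = -34500/2769 = -12.46.
k_N/k_P = (4.30×10^9/1.03×10^5)·exp(-12.46) = 41748 × 3.874×10^-6 = 0.162.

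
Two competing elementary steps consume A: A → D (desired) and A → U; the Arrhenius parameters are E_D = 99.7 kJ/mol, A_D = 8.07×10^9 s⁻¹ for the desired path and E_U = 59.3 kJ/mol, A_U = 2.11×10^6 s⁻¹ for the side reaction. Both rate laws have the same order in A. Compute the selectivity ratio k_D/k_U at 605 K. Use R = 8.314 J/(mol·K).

1.24

With equal orders, S_{D/U} = k_D/k_U = (A_D/A_U)·exp[(E_U−E_D)/(RT)].
(E_U−E_D)/(RT) = (59.3−99.7)×10³/(8.314×605) = -40400/5030 = -8.032.
k_D/k_U = (8.07×10^9/2.11×10^6)·exp(-8.032) = 3825 × 3.249×10^-4 = 1.24.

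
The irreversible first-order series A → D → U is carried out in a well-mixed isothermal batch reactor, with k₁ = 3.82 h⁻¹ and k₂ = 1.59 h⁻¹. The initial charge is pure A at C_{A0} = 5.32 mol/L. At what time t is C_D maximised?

0.393 h

For first-order series the maximum of C_D occurs at t_opt = ln(k₂/k₁)/(k₂−k₁).
= ln(1.59/3.82)/(1.59−3.82) = ln(0.4162)/-2.230 = -0.8765/-2.230 = 0.393 h.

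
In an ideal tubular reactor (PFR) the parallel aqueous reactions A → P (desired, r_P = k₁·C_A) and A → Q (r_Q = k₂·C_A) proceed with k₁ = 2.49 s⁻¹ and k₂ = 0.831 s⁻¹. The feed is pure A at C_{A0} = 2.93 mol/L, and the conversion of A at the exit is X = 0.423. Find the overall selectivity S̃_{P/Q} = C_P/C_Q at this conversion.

3.00

C_A = C_{A0}(1−X) = 1.691 mol/L.
Both paths are first order in A, so the instantaneous fraction to P is constant: dC_P/d(−C_A) = k₁/(k₁+k₂) = 0.7498.
C_P = 0.7498·(C_{A0}−C_A) = 0.7498×1.239 = 0.929 mol/L.
C_Q = (C_{A0}−C_A)−C_P = 0.3101 mol/L; S̃_{P/Q} = 0.9293/0.3101 = 3.00.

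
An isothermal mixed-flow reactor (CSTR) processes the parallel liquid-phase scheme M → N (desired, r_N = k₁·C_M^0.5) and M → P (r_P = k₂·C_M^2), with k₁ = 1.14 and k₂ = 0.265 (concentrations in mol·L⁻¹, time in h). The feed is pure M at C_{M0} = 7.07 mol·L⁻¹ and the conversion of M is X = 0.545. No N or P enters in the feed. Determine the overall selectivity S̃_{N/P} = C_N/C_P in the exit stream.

0.746

Exit C_M = C_{M0}(1−X) = 7.07×0.455 = 3.217 mol·L⁻¹.
A CSTR operates uniformly at the exit composition, giving r_N = 2.045 and r_P = 2.742 (each k·C_M^n at C_M = 3.217).
Overall selectivity = C_N/C_P = r_Nτ/(r_Pτ) = r_N/r_P = 0.746.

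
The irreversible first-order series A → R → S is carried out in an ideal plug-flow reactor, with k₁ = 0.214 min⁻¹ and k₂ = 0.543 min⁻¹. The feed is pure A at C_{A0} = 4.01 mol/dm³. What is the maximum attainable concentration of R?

0.862 mol/dm³

At the optimum, C_{R,max}/C_{A0} = (k₁/k₂)^[k₂/(k₂−k₁)].
= (0.214/0.543)^(0.543/(0.543−0.214)) = (0.3941)^(1.650) = 0.2151.
C_{R,max} = 0.2151×4.01 = 0.862 mol/dm³.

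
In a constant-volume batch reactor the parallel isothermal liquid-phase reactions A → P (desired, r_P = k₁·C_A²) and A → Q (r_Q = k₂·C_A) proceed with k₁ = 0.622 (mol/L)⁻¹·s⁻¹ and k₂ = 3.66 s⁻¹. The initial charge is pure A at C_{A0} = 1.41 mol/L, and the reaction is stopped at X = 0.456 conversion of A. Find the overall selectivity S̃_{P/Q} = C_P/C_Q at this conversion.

0.184

C_A = C_{A0}(1−X) = 0.7670 mol/L.
Along a PFR/batch, dC_Q/dC_A = −r_Q/(r_P+r_Q) = −k₂/(k₂+k₁·C_A).
Integrating from C_{A0} to C_A: C_Q = (3.66/0.622)·ln[(3.66+0.622·1.41)/(3.66+0.622·0.767)] = 5.884·ln(4.537/4.137) = 0.5430 mol/L.
Then C_P = (C_{A0}−C_A) − C_Q = 0.6430 − 0.5430 = 0.09999 mol/L.
S̃_{P/Q} = C_P/C_Q = 0.09999/0.5430 = 0.184.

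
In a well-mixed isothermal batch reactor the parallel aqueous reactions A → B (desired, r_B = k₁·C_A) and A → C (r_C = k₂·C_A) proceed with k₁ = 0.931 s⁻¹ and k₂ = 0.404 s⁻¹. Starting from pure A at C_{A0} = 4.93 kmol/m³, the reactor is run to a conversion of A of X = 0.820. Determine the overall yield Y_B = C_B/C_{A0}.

C_A = C_{A0}(1−X) = 0.8874 kmol/m³.
Both paths are first order in A, so the instantaneous fraction to B is constant: dC_B/d(−C_A) = k₁/(k₁+k₂) = 0.6974.
C_B = 0.6974·(C_{A0}−C_A) = 0.6974×4.043 = 2.82 kmol/m³.
Y_B = C_B/C_{A0} = 2.819/4.93 = 0.572.

0.572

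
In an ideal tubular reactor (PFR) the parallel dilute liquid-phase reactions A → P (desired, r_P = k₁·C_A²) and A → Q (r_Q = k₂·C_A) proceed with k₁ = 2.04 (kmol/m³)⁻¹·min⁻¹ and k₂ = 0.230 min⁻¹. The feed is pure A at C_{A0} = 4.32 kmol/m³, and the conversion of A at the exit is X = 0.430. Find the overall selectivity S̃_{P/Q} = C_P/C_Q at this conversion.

C_A = C_{A0}(1−X) = 2.462 kmol/m³.
Along a PFR/batch, dC_Q/dC_A = −r_Q/(r_P+r_Q) = −k₂/(k₂+k₁·C_A).
Integrating from C_{A0} to C_A: C_Q = (0.230/2.04)·ln[(0.230+2.04·4.32)/(0.230+2.04·2.46)] = 0.1127·ln(9.043/5.253) = 0.06123 kmol/m³.
Then C_P = (C_{A0}−C_A) − C_Q = 1.858 − 0.06123 = 1.796 kmol/m³.
S̃_{P/Q} = C_P/C_Q = 1.796/0.06123 = 29.3.

29.3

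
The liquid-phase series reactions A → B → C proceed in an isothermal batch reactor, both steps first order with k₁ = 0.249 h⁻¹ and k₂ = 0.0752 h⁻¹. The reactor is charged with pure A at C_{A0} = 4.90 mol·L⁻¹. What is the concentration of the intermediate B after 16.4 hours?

1.93 mol·L⁻¹

The intermediate concentration in a first-order A→B→C sequence is C_B = k₁C_{A0}(e^(−k₁t) − e^(−k₂t))/(k₂−k₁).
e^(−k₁t) = e^(−0.249×16.4) = e^(−4.084) = 0.01685; e^(−k₂t) = e^(−1.233) = 0.2913.
C_B = 0.249×4.90/(0.0752−0.249) × (0.01685−0.2913) = (-7.020)×(-0.2745) = 1.927 mol·L⁻¹.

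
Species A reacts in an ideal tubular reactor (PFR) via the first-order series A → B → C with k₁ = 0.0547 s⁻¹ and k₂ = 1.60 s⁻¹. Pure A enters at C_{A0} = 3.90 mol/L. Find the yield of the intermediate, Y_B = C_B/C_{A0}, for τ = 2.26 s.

Solving the coupled first-order balances gives C_B(τ) = [k₁/(k₂−k₁)]·C_{A0}·(e^(−k₁τ) − e^(−k₂τ)).
e^(−k₁τ) = e^(−0.0547×2.26) = e^(−0.1236) = 0.8837; e^(−k₂τ) = e^(−3.616) = 0.02689.
C_B = 0.0547×3.90/(1.60−0.0547) × (0.8837−0.02689) = 0.1381×0.8568 = 0.1183 mol/L.
Y_B = C_B/C_{A0} = 0.1183/3.90 = 0.0303.

0.0303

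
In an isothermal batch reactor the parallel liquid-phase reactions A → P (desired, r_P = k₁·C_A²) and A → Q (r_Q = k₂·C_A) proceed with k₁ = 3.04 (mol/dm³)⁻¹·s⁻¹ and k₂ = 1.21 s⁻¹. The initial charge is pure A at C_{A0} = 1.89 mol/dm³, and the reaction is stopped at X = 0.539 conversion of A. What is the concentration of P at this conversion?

0.784 mol/dm³

C_A = C_{A0}(1−X) = 0.8713 mol/dm³.
Along a PFR/batch, dC_Q/dC_A = −r_Q/(r_P+r_Q) = −k₂/(k₂+k₁·C_A).
Integrating from C_{A0} to C_A: C_Q = (1.21/3.04)·ln[(1.21+3.04·1.89)/(1.21+3.04·0.871)] = 0.3980·ln(6.956/3.859) = 0.2345 mol/dm³.
Then C_P = (C_{A0}−C_A) − C_Q = 1.019 − 0.2345 = 0.7842 mol/dm³.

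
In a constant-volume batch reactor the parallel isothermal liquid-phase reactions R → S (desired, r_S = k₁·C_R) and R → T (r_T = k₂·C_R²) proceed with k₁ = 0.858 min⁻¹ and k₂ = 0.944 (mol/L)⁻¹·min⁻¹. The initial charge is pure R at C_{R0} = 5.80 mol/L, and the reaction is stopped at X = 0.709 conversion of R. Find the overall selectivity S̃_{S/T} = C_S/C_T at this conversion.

C_R = C_{R0}(1−X) = 1.688 mol/L.
Along a PFR/batch, dC_S/dC_R = −r_S/(r_S+r_T) = −k₁/(k₁+k₂·C_R).
Integrating from C_{R0} to C_R: C_S = (0.858/0.944)·ln[(0.858+0.944·5.80)/(0.858+0.944·1.69)] = 0.9089·ln(6.333/2.451) = 0.8627 mol/L.
C_T = (C_{R0}−C_R)−C_S = 3.249 mol/L; S̃_{S/T} = 0.8627/3.249 = 0.265.

0.265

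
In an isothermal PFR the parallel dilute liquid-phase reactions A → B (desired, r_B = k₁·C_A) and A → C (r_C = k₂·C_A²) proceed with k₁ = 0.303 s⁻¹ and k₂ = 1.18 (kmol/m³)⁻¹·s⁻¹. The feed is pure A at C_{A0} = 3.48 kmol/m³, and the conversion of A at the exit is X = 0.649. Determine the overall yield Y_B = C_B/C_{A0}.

0.0684

C_A = C_{A0}(1−X) = 1.221 kmol/m³.
Along a PFR/batch, dC_B/dC_A = −r_B/(r_B+r_C) = −k₁/(k₁+k₂·C_A).
Integrating from C_{A0} to C_A: C_B = (0.303/1.18)·ln[(0.303+1.18·3.48)/(0.303+1.18·1.22)] = 0.2568·ln(4.409/1.744) = 0.2381 kmol/m³.
Y_B = C_B/C_{A0} = 0.2381/3.48 = 0.0684.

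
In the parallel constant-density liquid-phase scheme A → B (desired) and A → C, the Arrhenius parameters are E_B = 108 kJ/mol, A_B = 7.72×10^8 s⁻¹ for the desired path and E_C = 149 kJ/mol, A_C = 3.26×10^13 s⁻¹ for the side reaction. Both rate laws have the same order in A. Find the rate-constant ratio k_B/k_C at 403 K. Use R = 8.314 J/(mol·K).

4.88

With equal orders, S_{B/C} = k_B/k_C = (A_B/A_C)·exp[(E_C−E_B)/(RT)].
(E_C−E_B)/(RT) = (149−108)×10³/(8.314×403) = 41000/3351 = 12.24.
k_B/k_C = (7.72×10^8/3.26×10^13)·exp(12.24) = 2.368×10^-5 × 2.062×10^5 = 4.88.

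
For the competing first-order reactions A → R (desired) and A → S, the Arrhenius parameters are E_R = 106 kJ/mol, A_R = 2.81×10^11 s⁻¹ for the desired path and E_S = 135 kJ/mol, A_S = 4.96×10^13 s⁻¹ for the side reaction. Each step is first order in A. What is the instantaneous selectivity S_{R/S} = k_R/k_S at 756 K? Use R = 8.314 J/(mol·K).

0.571

With equal orders, S_{R/S} = k_R/k_S = (A_R/A_S)·exp[(E_S−E_R)/(RT)].
(E_S−E_R)/(RT) = (135−106)×10³/(8.314×756) = 29000/6285 = 4.614.
k_R/k_S = (2.81×10^11/4.96×10^13)·exp(4.614) = 0.005665 × 100.9 = 0.571.
Since E_R < E_S, lowering the temperature improves selectivity toward R.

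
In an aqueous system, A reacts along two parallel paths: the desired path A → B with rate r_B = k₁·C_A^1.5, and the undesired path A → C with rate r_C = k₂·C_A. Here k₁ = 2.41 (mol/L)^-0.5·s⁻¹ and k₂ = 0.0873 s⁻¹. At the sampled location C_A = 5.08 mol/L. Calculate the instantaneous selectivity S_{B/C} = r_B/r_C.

62.2

S_{B/C} = r_B/r_C = (k₁·C_A^1.5)/(k₂·C_A) = (k₁/k₂)·C_A^0.5.
= (2.41×5.080^1.5) / (0.0873×5.080) = 27.59/0.4435 = 62.2.
Since the desired path is higher order in A, keeping C_A high (PFR or concentrated feed) favours B.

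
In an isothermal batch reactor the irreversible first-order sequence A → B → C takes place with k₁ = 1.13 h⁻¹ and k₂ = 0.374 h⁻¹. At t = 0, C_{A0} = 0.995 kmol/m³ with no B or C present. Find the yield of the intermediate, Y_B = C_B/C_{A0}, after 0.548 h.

For first-order series with pure A initially, C_B(t) = k₁C_{A0}/(k₂−k₁)·(e^(−k₁t) − e^(−k₂t)).
e^(−k₁t) = e^(−1.13×0.548) = e^(−0.6192) = 0.5384; e^(−k₂t) = e^(−0.2050) = 0.8147.
C_B = 1.13×0.995/(0.374−1.13) × (0.5384−0.8147) = (-1.487)×(-0.2763) = 0.4110 kmol/m³.
Y_B = C_B/C_{A0} = 0.4110/0.995 = 0.413.

0.413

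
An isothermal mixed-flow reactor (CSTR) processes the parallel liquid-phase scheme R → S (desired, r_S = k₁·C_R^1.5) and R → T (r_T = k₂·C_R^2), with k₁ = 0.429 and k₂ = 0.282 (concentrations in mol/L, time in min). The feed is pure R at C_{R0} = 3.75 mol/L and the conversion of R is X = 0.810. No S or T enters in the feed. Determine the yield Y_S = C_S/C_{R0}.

Exit C_R = C_{R0}(1−X) = 3.75×0.190 = 0.7125 mol/L.
A CSTR operates uniformly at the exit composition, giving r_S = 0.2580 and r_T = 0.1432 (each k·C_R^n at C_R = 0.7125).
Fraction of consumed R going to S: r_S/(r_S+r_T) = 0.6431.
C_S = 0.6431·C_{R0}·X = 0.6431×3.75×0.810 = 1.95 mol/L; Y_S = C_S/C_{R0} = 0.521.

0.521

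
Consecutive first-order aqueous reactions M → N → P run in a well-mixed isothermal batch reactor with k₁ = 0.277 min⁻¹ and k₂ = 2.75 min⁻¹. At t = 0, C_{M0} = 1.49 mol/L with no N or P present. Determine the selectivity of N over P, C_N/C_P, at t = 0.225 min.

For first-order series with pure M initially, C_N(t) = k₁C_{M0}/(k₂−k₁)·(e^(−k₁t) − e^(−k₂t)).
e^(−k₁t) = e^(−0.277×0.225) = e^(−0.06233) = 0.9396; e^(−k₂t) = e^(−0.6188) = 0.5386.
C_N = 0.277×1.49/(2.75−0.277) × (0.9396−0.5386) = 0.1669×0.4010 = 0.06692 mol/L.
C_M = C_{M0}e^(−k₁t) = 1.400 mol/L, so C_P = C_{M0}−C_M−C_N = 0.02311 mol/L; C_N/C_P = 2.90.

2.90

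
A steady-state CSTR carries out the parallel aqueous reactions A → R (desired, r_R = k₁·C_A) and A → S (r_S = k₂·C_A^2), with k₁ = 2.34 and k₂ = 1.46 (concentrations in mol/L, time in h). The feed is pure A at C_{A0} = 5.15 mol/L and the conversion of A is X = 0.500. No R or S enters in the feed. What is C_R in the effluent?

0.988 mol/L

Exit C_A = C_{A0}(1−X) = 5.15×0.500 = 2.575 mol/L.
In a CSTR the entire volume is at exit conditions, so r_R = 2.34×2.575 = 6.026 and r_S = 1.46×2.575^2 = 9.681.
Fraction of consumed A going to R: r_R/(r_R+r_S) = 0.3836.
C_R = 0.3836·C_{A0}·X = 0.3836×5.15×0.500 = 0.988 mol/L.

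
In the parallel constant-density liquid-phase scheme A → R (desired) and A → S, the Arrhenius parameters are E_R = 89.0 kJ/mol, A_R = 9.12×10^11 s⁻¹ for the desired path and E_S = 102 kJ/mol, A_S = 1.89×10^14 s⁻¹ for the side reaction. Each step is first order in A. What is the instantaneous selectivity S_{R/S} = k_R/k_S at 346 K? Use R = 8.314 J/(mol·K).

With equal orders, S_{R/S} = k_R/k_S = (A_R/A_S)·exp[(E_S−E_R)/(RT)].
(E_S−E_R)/(RT) = (102−89.0)×10³/(8.314×346) = 13000/2877 = 4.519.
k_R/k_S = (9.12×10^11/1.89×10^14)·exp(4.519) = 0.004825 × 91.76 = 0.443.

0.443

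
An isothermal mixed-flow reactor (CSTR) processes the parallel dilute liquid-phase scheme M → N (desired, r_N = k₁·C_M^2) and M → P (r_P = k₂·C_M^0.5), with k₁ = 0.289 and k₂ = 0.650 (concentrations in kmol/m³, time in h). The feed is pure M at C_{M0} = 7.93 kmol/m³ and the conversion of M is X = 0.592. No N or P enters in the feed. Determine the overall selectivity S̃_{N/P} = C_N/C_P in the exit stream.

2.59

Exit C_M = C_{M0}(1−X) = 7.93×0.408 = 3.235 kmol/m³.
A CSTR operates uniformly at the exit composition, giving r_N = 3.025 and r_P = 1.169 (each k·C_M^n at C_M = 3.235).
Overall selectivity = C_N/C_P = r_Nτ/(r_Pτ) = r_N/r_P = 2.59.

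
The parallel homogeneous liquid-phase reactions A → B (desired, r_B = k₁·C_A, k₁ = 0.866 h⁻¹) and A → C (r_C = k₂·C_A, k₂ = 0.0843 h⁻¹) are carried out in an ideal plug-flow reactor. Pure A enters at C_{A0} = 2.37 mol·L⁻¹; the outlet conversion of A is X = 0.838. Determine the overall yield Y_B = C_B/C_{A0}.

C_A = C_{A0}(1−X) = 0.3839 mol·L⁻¹.
Both paths are first order in A, so the instantaneous fraction to B is constant: dC_B/d(−C_A) = k₁/(k₁+k₂) = 0.9113.
C_B = 0.9113·(C_{A0}−C_A) = 0.9113×1.986 = 1.81 mol·L⁻¹.
Y_B = C_B/C_{A0} = 1.810/2.37 = 0.764.

0.764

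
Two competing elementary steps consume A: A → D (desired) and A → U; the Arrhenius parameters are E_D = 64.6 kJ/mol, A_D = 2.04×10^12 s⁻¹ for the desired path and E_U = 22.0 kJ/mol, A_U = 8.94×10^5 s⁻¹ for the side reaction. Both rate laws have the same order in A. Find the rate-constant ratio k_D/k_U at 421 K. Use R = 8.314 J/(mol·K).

11.8

Since both paths have the same order in A, the concentration cancels and S_{D/U} = k_D/k_U = (A_D/A_U)·exp[(E_U−E_D)/(RT)].
(E_U−E_D)/(RT) = (22.0−64.6)×10³/(8.314×421) = -42600/3500 = -12.17.
k_D/k_U = (2.04×10^12/8.94×10^5)·exp(-12.17) = 2.282×10^6 × 5.180×10^-6 = 11.8.
Since E_D > E_U, raising the temperature improves selectivity toward D.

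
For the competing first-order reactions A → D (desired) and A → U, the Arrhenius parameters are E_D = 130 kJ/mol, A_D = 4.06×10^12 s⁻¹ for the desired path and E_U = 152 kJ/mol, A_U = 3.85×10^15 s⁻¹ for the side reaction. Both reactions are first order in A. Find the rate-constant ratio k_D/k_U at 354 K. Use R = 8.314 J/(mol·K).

Since both paths have the same order in A, the concentration cancels and S_{D/U} = k_D/k_U = (A_D/A_U)·exp[(E_U−E_D)/(RT)].
(E_U−E_D)/(RT) = (152−130)×10³/(8.314×354) = 22000/2943 = 7.475.
k_D/k_U = (4.06×10^12/3.85×10^15)·exp(7.475) = 0.001055 × 1763 = 1.86.

1.86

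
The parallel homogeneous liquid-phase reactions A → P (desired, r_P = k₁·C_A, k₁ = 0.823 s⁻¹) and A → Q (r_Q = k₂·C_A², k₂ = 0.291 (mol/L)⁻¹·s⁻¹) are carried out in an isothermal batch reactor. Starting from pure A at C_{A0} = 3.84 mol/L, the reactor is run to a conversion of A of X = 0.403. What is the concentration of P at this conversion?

C_A = C_{A0}(1−X) = 2.292 mol/L.
Along a PFR/batch, dC_P/dC_A = −r_P/(r_P+r_Q) = −k₁/(k₁+k₂·C_A).
Integrating from C_{A0} to C_A: C_P = (0.823/0.291)·ln[(0.823+0.291·3.84)/(0.823+0.291·2.29)] = 2.828·ln(1.940/1.490) = 0.7468 mol/L.

0.747 mol/L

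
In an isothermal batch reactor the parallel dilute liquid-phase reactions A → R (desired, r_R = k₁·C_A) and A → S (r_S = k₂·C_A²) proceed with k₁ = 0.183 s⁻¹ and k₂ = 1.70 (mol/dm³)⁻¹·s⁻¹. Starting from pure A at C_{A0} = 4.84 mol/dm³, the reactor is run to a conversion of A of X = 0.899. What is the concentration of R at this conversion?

C_A = C_{A0}(1−X) = 0.4888 mol/dm³.
Along a PFR/batch, dC_R/dC_A = −r_R/(r_R+r_S) = −k₁/(k₁+k₂·C_A).
Integrating from C_{A0} to C_A: C_R = (0.183/1.70)·ln[(0.183+1.70·4.84)/(0.183+1.70·0.489)] = 0.1076·ln(8.411/1.014) = 0.2277 mol/dm³.

0.228 mol/dm³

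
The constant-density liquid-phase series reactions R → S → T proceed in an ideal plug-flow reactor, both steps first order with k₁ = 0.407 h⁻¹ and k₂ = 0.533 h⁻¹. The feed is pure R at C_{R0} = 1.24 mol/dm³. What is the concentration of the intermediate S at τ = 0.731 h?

The intermediate concentration in a first-order A→B→C sequence is C_S = k₁C_{R0}(e^(−k₁τ) − e^(−k₂τ))/(k₂−k₁).
e^(−k₁τ) = e^(−0.407×0.731) = e^(−0.2975) = 0.7427; e^(−k₂τ) = e^(−0.3896) = 0.6773.
C_S = 0.407×1.24/(0.533−0.407) × (0.7427−0.6773) = 4.005×0.06535 = 0.2617 mol/dm³.

0.262 mol/dm³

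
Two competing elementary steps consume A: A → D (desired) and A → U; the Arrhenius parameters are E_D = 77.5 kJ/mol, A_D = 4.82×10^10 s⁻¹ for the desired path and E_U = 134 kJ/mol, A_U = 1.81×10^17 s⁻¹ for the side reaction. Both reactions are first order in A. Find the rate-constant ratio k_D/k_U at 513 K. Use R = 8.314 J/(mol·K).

k_D/k_U = (A_D/A_U)·exp[−(E_D−E_U)/(RT)] = (A_D/A_U)·exp[(E_U−E_D)/(RT)].
(E_U−E_D)/(RT) = (134−77.5)×10³/(8.314×513) = 56500/4265 = 13.25.
k_D/k_U = (4.82×10^10/1.81×10^17)·exp(13.25) = 2.663×10^-7 × 5.664×10^5 = 0.151.
Since E_D < E_U, lowering the temperature improves selectivity toward D.

0.151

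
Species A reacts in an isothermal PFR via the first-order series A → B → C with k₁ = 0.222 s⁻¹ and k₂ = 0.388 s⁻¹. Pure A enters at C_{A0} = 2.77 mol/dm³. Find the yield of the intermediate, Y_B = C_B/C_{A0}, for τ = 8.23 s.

For first-order series with pure A initially, C_B(τ) = k₁C_{A0}/(k₂−k₁)·(e^(−k₁τ) − e^(−k₂τ)).
e^(−k₁τ) = e^(−0.222×8.23) = e^(−1.827) = 0.1609; e^(−k₂τ) = e^(−3.193) = 0.04104.
C_B = 0.222×2.77/(0.388−0.222) × (0.1609−0.04104) = 3.704×0.1198 = 0.4440 mol/dm³.
Y_B = C_B/C_{A0} = 0.4440/2.77 = 0.160.

0.160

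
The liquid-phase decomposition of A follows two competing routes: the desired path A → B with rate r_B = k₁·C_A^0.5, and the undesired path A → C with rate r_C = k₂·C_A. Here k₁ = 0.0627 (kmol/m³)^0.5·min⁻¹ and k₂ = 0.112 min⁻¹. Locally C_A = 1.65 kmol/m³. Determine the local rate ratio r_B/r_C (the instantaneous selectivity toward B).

S_{B/C} = r_B/r_C = (k₁·C_A^0.5)/(k₂·C_A) = (k₁/k₂)·C_A^-0.5.
= (0.0627×1.650^0.5) / (0.112×1.650) = 0.08054/0.1848 = 0.436.
The undesired path is higher order in A, so low C_A (CSTR or dilute feed) favours B.

0.436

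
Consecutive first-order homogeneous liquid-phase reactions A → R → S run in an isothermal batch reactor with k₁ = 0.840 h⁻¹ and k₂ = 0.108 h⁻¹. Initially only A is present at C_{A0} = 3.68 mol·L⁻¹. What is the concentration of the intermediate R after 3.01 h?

2.71 mol·L⁻¹

The intermediate concentration in a first-order A→B→C sequence is C_R = k₁C_{A0}(e^(−k₁t) − e^(−k₂t))/(k₂−k₁).
e^(−k₁t) = e^(−0.840×3.01) = e^(−2.528) = 0.07979; e^(−k₂t) = e^(−0.3251) = 0.7225.
C_R = 0.840×3.68/(0.108−0.840) × (0.07979−0.7225) = (-4.223)×(-0.6427) = 2.714 mol·L⁻¹.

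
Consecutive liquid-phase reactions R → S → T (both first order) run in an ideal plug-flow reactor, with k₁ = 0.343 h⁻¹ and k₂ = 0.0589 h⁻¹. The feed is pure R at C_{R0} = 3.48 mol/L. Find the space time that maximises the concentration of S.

6.20 h

For first-order series the maximum of C_S occurs at τ_opt = ln(k₂/k₁)/(k₂−k₁).
= ln(0.0589/0.343)/(0.0589−0.343) = ln(0.1717)/-0.2841 = -1.762/-0.2841 = 6.20 h.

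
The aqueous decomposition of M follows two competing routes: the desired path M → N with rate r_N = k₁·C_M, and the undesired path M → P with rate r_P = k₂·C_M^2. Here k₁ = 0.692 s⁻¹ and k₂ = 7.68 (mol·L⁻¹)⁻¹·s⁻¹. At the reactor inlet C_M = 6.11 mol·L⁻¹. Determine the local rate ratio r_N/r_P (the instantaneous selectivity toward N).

0.0147

S_{N/P} = r_N/r_P = (k₁·C_M)/(k₂·C_M^2) = (k₁/k₂)·C_M⁻¹.
= (0.692×6.110) / (7.68×6.110^2) = 4.228/286.7 = 0.0147.
The undesired path is higher order in M, so low C_M (CSTR or dilute feed) favours N.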